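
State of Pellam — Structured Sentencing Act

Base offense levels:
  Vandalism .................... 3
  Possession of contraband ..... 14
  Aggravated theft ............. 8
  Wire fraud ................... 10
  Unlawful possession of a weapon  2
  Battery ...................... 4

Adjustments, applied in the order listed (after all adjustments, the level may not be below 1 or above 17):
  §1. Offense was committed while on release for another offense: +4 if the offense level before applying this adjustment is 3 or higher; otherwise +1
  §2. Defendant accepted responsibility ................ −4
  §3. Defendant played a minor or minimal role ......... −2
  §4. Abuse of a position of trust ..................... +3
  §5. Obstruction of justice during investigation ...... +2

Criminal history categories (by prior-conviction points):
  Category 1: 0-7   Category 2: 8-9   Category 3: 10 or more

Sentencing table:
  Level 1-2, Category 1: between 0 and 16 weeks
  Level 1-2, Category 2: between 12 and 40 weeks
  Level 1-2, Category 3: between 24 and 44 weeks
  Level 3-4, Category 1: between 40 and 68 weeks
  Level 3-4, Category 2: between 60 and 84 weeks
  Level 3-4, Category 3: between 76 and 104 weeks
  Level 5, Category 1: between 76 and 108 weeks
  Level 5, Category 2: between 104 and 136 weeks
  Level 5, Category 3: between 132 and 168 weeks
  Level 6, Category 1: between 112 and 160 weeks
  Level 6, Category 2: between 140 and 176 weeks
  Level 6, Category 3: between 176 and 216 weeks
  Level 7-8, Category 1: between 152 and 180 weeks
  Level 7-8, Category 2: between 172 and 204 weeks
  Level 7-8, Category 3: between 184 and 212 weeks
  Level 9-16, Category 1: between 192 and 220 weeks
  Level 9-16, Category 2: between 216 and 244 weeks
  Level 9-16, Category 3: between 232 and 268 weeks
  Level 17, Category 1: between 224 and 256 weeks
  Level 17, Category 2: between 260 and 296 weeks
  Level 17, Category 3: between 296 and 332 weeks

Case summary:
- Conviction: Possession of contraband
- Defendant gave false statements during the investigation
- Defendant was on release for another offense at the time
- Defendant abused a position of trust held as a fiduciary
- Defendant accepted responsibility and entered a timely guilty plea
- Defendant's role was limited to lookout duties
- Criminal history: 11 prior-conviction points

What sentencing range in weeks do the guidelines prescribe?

Base offense level for possession of contraband: 14.
§1 applies (level before this adjustment is 14 ≥ 3, so +4): 14 + 4 = 18.
§2 applies: 18 − 4 = 14.
§3 applies: 14 − 2 = 12.
§4 applies: 12 + 3 = 15.
§5 applies: 15 + 2 = 17.
Final offense level: 17.
Criminal history: 11 prior points → Category 3 (10+).
Level 17 falls in the 17 band.
Grid: Level 17 × Category 3 = 296-332 weeks.

296-332 weeks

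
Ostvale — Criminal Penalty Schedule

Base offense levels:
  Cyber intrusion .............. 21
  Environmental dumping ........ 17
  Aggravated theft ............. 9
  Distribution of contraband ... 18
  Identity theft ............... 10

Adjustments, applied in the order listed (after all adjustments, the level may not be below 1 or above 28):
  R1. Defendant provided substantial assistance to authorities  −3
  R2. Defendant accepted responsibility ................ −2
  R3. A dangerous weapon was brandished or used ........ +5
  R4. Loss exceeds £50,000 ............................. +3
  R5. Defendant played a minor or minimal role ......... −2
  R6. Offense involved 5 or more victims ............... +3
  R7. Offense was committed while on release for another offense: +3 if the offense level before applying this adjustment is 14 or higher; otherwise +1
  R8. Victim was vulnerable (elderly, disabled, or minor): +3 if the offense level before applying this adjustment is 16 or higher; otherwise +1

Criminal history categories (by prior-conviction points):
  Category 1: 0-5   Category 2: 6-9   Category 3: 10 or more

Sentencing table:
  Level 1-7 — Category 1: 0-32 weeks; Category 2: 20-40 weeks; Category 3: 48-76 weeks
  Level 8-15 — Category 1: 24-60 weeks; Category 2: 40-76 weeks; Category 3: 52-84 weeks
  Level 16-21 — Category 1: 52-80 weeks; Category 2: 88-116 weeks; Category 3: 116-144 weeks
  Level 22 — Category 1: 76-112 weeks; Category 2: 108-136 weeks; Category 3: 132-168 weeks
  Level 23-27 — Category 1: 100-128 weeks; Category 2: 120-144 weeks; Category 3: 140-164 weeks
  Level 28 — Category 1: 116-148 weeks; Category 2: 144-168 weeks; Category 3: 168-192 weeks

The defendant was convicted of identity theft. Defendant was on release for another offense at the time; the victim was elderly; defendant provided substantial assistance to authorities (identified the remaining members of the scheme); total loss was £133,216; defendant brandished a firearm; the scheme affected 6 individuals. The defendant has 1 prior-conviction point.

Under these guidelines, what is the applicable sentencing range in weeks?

Base offense level for identity theft: 10.
R1 applies: 10 − 3 = 7.
R3 applies: 7 + 5 = 12.
R4 applies: 12 + 3 = 15.
R5 does not apply.
R6 applies: 15 + 3 = 18.
R7 applies (level before this adjustment is 18 ≥ 14, so +3): 18 + 3 = 21.
R8 applies (level before this adjustment is 21 ≥ 16, so +3): 21 + 3 = 24.
Final offense level: 24.
Criminal history: 1 prior point → Category 1 (0-5).
Level 24 falls in the 23-27 band.
Grid: Level 23-27 × Category 1 = 100-128 weeks.

100-128 weeks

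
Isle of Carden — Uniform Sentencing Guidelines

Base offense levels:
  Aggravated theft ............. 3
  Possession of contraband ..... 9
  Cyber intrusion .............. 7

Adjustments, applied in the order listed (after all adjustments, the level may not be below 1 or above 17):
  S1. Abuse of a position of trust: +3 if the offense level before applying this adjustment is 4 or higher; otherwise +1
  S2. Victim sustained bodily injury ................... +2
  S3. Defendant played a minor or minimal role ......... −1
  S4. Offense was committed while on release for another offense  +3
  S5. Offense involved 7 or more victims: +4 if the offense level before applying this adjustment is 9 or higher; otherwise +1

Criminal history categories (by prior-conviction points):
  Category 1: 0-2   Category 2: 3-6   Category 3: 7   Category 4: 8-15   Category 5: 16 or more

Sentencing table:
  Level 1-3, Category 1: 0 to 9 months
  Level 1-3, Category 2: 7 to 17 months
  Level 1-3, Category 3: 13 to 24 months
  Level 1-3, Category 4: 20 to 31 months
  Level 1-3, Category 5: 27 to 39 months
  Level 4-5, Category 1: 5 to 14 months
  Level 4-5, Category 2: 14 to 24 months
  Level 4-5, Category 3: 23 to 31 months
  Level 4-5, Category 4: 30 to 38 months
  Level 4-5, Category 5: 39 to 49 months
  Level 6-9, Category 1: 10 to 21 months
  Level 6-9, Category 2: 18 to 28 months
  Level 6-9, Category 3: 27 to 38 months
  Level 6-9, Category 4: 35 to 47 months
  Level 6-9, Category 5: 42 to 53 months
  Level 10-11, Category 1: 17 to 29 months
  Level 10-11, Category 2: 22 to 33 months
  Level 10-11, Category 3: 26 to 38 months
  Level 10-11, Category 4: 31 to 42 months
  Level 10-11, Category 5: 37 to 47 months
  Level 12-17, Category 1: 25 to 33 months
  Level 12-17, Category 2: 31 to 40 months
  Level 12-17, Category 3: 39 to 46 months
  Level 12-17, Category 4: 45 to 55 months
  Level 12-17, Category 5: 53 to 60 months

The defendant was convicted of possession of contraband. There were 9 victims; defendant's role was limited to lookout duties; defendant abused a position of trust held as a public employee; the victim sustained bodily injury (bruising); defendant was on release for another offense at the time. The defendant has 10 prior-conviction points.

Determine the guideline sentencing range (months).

Base offense level for possession of contraband: 9.
S1 applies (level before this adjustment is 9 ≥ 4, so +3): 9 + 3 = 12.
S2 applies: 12 + 2 = 14.
S3 applies: 14 − 1 = 13.
S4 applies: 13 + 3 = 16.
S5 applies (level before this adjustment is 16 ≥ 9, so +4): 16 + 4 = 20.
Level 20 exceeds the maximum of 17; capped at 17.
Final offense level: 17.
Criminal history: 10 prior points → Category 4 (8-15).
Level 17 falls in the 12-17 band.
Grid: Level 12-17 × Category 4 = 45-55 months.

45-55 months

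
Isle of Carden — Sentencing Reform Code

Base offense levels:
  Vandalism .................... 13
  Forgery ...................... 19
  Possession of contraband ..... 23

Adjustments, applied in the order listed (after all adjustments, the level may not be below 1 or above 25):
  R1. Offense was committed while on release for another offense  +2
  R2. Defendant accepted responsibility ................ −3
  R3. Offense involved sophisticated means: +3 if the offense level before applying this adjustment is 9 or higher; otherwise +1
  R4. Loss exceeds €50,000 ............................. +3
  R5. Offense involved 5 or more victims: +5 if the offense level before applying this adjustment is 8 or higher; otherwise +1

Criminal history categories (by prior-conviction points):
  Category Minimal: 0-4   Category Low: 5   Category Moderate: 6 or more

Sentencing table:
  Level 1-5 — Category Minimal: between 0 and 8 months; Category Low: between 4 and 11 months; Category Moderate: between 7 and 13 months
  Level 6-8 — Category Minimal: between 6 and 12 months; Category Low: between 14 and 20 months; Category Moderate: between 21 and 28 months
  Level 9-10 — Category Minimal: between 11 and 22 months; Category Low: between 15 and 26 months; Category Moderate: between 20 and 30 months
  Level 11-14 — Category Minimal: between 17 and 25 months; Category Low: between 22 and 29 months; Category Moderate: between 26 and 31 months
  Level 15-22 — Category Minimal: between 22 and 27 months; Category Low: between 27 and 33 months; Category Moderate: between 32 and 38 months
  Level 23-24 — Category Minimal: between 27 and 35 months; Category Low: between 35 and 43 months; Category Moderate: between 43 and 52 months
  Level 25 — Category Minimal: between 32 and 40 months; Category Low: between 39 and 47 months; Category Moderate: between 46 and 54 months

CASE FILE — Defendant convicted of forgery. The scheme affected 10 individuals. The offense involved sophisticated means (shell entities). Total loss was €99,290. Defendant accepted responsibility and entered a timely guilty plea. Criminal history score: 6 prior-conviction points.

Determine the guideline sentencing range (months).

Base offense level for forgery: 19.
R1 does not apply.
R2 applies: 19 − 3 = 16.
R3 applies (level before this adjustment is 16 ≥ 9, so +3): 16 + 3 = 19.
R4 applies: 19 + 3 = 22.
R5 applies (level before this adjustment is 22 ≥ 8, so +5): 22 + 5 = 27.
Level 27 exceeds the maximum of 25; capped at 25.
Final offense level: 25.
Criminal history: 6 prior points → Category Moderate (6+).
Level 25 falls in the 25 band.
Grid: Level 25 × Category Moderate = 46-54 months.

46-54 months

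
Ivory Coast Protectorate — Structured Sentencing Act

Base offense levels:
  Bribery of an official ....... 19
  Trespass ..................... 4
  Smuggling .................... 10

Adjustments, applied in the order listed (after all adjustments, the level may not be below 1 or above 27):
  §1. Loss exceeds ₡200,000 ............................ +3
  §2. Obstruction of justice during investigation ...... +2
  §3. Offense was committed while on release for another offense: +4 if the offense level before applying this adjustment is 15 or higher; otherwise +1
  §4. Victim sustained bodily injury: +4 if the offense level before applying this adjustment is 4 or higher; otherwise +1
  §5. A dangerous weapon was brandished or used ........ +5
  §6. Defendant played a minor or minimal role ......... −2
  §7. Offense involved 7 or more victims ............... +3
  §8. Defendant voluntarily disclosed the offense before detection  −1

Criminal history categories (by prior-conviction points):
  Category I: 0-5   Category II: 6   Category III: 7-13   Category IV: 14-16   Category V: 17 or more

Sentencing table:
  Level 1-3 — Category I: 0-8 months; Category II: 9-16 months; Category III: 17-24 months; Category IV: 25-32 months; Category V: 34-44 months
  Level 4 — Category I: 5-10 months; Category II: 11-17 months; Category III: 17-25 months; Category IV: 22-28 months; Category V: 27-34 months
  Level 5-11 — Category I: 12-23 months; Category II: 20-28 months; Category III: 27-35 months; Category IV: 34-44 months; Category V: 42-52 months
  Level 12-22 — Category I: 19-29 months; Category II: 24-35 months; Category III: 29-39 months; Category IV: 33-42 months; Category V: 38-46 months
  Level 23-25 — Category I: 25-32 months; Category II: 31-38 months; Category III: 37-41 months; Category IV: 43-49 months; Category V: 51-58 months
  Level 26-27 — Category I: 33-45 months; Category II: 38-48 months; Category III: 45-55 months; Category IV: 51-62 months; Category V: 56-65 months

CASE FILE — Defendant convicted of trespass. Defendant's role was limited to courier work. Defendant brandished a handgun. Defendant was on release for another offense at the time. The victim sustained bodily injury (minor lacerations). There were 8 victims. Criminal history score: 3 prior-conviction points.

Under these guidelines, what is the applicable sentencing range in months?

19-29 months

Base offense level for trespass: 4.
§1 does not apply.
§2 does not apply.
§3 applies (level before this adjustment is 4 < 15, so +1): 4 + 1 = 5.
§4 applies (level before this adjustment is 5 ≥ 4, so +4): 5 + 4 = 9.
§5 applies: 9 + 5 = 14.
§6 applies: 14 − 2 = 12.
§7 applies: 12 + 3 = 15.
§8 does not apply.
Final offense level: 15.
Criminal history: 3 prior points → Category I (0-5).
Level 15 falls in the 12-22 band.
Grid: Level 12-22 × Category I = 19-29 months.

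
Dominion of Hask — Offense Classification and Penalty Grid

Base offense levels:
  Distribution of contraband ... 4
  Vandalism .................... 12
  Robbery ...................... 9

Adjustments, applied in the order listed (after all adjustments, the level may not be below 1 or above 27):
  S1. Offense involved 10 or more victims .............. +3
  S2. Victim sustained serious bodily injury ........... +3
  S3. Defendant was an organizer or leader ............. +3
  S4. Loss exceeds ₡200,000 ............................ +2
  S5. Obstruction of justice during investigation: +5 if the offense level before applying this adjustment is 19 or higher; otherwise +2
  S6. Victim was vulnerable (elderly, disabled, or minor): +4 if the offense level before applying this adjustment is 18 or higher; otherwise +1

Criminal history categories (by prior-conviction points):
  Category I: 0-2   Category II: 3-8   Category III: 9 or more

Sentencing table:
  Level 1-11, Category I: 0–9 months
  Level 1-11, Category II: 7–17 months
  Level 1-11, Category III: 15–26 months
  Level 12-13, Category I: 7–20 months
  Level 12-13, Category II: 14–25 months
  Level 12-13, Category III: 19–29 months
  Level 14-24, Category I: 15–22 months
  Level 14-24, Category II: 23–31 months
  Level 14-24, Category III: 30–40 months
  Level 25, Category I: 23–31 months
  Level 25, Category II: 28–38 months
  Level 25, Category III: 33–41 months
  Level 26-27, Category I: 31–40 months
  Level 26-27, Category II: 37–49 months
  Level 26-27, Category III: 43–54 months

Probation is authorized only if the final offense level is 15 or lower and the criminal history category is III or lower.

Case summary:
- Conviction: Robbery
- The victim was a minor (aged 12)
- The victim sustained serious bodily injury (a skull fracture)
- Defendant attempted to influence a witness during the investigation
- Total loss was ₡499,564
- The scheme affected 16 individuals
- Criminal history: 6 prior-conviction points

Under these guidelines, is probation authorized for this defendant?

No

Base offense level for robbery: 9.
S1 applies: 9 + 3 = 12.
S2 applies: 12 + 3 = 15.
S3 does not apply.
S4 applies: 15 + 2 = 17.
S5 applies (level before this adjustment is 17 < 19, so +2): 17 + 2 = 19.
S6 applies (level before this adjustment is 19 ≥ 18, so +4): 19 + 4 = 23.
Final offense level: 23.
Criminal history: 6 prior points → Category II (3-8).
Level 23 falls in the 14-24 band.
Grid: Level 14-24 × Category II = 23-31 months.
Probation check: level 23 > 15 and category II ≤ III → not eligible.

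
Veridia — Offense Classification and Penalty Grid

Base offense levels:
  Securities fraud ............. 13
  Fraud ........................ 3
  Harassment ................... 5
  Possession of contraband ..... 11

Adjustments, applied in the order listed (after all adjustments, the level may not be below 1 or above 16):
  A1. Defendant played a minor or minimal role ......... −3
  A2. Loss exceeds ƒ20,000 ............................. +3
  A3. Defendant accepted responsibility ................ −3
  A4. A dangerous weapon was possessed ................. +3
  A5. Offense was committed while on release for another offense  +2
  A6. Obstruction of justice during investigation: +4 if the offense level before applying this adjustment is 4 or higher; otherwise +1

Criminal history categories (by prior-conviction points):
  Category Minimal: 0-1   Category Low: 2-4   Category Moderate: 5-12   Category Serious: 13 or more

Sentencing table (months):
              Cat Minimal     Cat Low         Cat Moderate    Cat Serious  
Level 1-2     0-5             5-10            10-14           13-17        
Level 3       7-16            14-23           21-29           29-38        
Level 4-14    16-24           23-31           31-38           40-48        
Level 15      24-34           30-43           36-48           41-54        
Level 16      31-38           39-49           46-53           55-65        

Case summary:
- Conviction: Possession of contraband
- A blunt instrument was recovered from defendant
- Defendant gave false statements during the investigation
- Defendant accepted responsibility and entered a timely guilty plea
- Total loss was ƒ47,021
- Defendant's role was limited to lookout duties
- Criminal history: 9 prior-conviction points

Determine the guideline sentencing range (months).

36-48 months

Base offense level for possession of contraband: 11.
A1 applies: 11 − 3 = 8.
A2 applies: 8 + 3 = 11.
A3 applies: 11 − 3 = 8.
A4 applies: 8 + 3 = 11.
A6 applies (level before this adjustment is 11 ≥ 4, so +4): 11 + 4 = 15.
Final offense level: 15.
Criminal history: 9 prior points → Category Moderate (5-12).
Level 15 falls in the 15 band.
Grid: Level 15 × Category Moderate = 36-48 months.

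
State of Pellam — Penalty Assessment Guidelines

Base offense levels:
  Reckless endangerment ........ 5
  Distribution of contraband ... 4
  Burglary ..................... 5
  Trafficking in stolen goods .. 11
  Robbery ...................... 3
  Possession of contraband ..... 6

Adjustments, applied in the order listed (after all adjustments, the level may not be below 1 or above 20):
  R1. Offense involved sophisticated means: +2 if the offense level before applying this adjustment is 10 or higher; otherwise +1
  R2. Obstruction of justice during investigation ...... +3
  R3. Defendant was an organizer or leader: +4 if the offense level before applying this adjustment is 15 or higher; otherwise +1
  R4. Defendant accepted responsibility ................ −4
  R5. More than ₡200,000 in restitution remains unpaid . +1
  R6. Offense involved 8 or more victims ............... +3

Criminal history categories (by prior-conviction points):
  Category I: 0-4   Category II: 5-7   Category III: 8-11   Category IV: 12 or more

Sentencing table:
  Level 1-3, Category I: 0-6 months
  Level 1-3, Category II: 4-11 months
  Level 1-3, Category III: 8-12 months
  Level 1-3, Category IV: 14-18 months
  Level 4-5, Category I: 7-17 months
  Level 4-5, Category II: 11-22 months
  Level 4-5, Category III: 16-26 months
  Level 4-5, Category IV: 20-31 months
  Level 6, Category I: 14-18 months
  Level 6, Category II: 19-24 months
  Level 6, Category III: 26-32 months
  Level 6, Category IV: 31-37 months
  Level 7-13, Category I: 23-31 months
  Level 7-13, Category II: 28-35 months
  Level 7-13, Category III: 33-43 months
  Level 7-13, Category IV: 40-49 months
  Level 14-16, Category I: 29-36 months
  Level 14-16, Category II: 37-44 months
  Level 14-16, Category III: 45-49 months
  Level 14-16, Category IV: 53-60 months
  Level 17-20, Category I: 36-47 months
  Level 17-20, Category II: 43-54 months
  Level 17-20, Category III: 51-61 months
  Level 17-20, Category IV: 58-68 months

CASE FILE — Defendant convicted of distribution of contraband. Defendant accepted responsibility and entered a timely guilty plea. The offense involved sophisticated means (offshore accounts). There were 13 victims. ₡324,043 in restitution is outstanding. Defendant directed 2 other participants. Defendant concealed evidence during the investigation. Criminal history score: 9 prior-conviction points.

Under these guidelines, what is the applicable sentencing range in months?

33-43 months

Base offense level for distribution of contraband: 4.
R1 applies (level before this adjustment is 4 < 10, so +1): 4 + 1 = 5.
R2 applies: 5 + 3 = 8.
R3 applies (level before this adjustment is 8 < 15, so +1): 8 + 1 = 9.
R4 applies: 9 − 4 = 5.
R5 applies: 5 + 1 = 6.
R6 applies: 6 + 3 = 9.
Final offense level: 9.
Criminal history: 9 prior points → Category III (8-11).
Level 9 falls in the 7-13 band.
Grid: Level 7-13 × Category III = 33-43 months.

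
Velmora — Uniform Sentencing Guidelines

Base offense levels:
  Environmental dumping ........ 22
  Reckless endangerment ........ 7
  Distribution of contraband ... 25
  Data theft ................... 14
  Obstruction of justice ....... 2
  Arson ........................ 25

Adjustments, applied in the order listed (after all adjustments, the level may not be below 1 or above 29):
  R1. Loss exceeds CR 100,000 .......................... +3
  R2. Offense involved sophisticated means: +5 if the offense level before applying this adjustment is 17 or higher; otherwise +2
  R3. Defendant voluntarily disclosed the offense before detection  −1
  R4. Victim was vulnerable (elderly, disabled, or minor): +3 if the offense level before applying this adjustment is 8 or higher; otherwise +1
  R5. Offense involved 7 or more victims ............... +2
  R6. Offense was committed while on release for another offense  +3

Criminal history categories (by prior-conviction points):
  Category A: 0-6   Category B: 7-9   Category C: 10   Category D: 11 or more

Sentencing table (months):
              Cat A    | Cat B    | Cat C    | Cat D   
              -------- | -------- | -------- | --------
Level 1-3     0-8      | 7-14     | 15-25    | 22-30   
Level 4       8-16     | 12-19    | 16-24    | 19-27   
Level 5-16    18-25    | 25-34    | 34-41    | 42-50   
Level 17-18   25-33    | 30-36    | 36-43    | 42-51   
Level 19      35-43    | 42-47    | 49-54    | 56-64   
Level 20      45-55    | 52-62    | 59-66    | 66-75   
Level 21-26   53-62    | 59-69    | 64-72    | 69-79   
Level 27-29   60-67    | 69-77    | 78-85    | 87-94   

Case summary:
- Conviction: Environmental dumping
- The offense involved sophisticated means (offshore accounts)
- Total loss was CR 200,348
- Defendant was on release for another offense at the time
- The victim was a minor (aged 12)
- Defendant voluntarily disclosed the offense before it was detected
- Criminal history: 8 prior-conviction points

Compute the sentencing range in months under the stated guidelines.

Base offense level for environmental dumping: 22.
R1 applies: 22 + 3 = 25.
R2 applies (level before this adjustment is 25 ≥ 17, so +5): 25 + 5 = 30.
R3 applies: 30 − 1 = 29.
R4 applies (level before this adjustment is 29 ≥ 8, so +3): 29 + 3 = 32.
R5 does not apply.
R6 applies: 32 + 3 = 35.
Level 35 exceeds the maximum of 29; capped at 29.
Final offense level: 29.
Criminal history: 8 prior points → Category B (7-9).
Level 29 falls in the 27-29 band.
Grid: Level 27-29 × Category B = 69-77 months.

69-77 months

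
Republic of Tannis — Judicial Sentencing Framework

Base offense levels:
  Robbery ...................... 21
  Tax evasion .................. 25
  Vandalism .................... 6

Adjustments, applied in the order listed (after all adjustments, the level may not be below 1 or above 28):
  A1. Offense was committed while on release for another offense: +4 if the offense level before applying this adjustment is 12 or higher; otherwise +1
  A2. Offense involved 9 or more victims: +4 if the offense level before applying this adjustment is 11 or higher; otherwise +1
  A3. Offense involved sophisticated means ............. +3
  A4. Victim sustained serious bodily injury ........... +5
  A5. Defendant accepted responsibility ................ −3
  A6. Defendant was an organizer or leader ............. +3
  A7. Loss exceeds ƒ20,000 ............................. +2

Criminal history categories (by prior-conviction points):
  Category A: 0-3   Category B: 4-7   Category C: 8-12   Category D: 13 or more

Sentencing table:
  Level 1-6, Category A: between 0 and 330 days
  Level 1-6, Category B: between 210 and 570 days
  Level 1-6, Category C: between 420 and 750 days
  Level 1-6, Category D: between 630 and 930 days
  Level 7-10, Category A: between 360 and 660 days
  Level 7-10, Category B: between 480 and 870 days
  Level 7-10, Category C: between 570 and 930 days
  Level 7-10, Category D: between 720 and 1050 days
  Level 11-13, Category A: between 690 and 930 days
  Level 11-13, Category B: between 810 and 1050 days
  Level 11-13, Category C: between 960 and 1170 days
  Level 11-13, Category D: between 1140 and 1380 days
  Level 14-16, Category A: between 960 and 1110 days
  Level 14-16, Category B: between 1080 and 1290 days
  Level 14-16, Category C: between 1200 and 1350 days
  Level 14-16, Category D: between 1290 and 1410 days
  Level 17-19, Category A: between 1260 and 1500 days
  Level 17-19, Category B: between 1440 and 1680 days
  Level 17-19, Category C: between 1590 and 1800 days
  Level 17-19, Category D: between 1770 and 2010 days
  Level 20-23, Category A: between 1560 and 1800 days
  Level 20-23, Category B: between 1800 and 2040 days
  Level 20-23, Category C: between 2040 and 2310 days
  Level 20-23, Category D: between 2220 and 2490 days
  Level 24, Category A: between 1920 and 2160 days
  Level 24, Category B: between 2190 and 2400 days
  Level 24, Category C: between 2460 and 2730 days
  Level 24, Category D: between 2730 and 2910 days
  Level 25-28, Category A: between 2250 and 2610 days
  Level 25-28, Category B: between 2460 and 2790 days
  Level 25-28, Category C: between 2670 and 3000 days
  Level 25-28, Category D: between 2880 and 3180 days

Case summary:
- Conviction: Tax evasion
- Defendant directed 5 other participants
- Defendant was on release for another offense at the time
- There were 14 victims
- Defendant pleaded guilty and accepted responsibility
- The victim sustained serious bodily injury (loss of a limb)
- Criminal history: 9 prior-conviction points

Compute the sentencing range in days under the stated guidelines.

2670-3000 days

Base offense level for tax evasion: 25.
A1 applies (level before this adjustment is 25 ≥ 12, so +4): 25 + 4 = 29.
A2 applies (level before this adjustment is 29 ≥ 11, so +4): 29 + 4 = 33.
A4 applies: 33 + 5 = 38.
A5 applies: 38 − 3 = 35.
A6 applies: 35 + 3 = 38.
Level 38 exceeds the maximum of 28; capped at 28.
Final offense level: 28.
Criminal history: 9 prior points → Category C (8-12).
Level 28 falls in the 25-28 band.
Grid: Level 25-28 × Category C = 2670-3000 days.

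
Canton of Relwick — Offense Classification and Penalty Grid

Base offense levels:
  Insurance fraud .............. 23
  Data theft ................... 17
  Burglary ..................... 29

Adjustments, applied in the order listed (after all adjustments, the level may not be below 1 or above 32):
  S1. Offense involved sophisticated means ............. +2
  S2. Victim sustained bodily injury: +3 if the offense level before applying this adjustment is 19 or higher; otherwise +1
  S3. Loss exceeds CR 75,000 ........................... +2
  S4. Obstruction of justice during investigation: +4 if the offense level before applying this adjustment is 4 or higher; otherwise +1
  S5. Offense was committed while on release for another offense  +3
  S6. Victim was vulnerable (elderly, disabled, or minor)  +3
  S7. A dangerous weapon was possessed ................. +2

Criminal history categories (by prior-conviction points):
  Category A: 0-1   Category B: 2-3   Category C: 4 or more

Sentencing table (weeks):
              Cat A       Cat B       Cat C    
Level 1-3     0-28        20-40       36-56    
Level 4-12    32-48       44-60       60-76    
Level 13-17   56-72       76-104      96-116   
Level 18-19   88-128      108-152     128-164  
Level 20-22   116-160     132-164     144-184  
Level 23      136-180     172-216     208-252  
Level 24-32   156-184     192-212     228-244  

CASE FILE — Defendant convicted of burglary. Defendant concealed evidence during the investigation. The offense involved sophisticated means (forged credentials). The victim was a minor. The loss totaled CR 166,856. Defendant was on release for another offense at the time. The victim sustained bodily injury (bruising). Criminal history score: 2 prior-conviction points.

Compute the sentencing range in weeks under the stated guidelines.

192-212 weeks

Base offense level for burglary: 29.
S1 applies: 29 + 2 = 31.
S2 applies (level before this adjustment is 31 ≥ 19, so +3): 31 + 3 = 34.
S3 applies: 34 + 2 = 36.
S4 applies (level before this adjustment is 36 ≥ 4, so +4): 36 + 4 = 40.
S5 applies: 40 + 3 = 43.
S6 applies: 43 + 3 = 46.
S7 does not apply.
Level 46 exceeds the maximum of 32; capped at 32.
Final offense level: 32.
Criminal history: 2 prior points → Category B (2-3).
Level 32 falls in the 24-32 band.
Grid: Level 24-32 × Category B = 192-212 weeks.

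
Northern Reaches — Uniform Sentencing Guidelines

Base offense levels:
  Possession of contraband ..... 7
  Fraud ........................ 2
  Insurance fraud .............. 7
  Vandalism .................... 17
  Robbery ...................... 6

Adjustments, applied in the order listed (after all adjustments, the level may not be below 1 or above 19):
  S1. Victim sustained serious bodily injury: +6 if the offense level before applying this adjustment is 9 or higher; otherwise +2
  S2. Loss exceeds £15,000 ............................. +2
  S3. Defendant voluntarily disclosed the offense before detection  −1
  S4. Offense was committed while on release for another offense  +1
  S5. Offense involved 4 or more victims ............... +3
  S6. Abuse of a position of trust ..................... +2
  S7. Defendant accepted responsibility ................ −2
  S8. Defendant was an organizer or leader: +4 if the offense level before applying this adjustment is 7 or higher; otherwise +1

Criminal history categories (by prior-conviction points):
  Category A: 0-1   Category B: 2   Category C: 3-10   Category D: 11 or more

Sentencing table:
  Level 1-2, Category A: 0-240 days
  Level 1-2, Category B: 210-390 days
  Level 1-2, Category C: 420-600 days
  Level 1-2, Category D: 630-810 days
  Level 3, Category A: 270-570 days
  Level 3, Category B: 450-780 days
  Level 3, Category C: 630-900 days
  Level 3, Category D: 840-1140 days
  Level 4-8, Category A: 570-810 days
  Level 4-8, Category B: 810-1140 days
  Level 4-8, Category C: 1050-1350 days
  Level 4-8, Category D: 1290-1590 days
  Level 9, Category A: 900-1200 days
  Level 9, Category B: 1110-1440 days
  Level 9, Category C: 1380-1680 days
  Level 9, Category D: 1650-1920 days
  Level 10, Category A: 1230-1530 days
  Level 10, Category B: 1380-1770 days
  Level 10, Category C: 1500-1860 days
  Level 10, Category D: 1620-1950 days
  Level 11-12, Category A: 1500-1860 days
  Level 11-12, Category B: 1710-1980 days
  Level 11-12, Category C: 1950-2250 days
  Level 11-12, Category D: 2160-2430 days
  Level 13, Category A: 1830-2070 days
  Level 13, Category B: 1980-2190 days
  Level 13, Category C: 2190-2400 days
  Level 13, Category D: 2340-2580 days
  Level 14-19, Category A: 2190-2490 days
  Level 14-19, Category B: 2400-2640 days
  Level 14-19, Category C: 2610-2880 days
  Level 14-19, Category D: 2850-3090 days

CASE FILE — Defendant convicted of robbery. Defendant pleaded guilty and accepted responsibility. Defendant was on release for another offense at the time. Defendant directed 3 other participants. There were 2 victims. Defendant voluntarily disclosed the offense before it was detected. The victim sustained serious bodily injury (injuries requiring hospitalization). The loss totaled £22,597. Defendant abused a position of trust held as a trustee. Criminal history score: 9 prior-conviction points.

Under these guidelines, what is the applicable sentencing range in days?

2610-2880 days

Base offense level for robbery: 6.
S1 applies (level before this adjustment is 6 < 9, so +2): 6 + 2 = 8.
S2 applies: 8 + 2 = 10.
S3 applies: 10 − 1 = 9.
S4 applies: 9 + 1 = 10.
S6 applies: 10 + 2 = 12.
S7 applies: 12 − 2 = 10.
S8 applies (level before this adjustment is 10 ≥ 7, so +4): 10 + 4 = 14.
Final offense level: 14.
Criminal history: 9 prior points → Category C (3-10).
Level 14 falls in the 14-19 band.
Grid: Level 14-19 × Category C = 2610-2880 days.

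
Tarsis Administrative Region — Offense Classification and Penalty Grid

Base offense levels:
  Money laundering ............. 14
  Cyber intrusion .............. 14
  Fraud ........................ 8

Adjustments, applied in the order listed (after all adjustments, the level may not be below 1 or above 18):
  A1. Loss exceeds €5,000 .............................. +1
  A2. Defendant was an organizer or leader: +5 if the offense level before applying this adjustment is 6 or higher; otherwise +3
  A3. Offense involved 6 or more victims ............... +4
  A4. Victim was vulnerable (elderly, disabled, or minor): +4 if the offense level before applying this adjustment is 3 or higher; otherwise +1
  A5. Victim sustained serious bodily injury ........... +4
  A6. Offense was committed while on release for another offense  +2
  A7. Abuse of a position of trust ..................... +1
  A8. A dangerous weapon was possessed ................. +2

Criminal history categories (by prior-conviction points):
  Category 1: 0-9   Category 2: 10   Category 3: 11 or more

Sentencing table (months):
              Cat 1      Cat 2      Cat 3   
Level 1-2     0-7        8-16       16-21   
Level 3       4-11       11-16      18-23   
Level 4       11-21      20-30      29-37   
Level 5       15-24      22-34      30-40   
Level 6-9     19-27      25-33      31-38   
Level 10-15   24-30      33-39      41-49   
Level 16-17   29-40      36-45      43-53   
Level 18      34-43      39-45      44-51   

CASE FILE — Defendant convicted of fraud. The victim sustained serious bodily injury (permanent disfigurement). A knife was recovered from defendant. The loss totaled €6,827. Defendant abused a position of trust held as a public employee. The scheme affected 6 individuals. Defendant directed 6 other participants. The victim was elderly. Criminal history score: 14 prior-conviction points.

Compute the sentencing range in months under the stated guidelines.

44-51 months

Base offense level for fraud: 8.
A1 applies: 8 + 1 = 9.
A2 applies (level before this adjustment is 9 ≥ 6, so +5): 9 + 5 = 14.
A3 applies: 14 + 4 = 18.
A4 applies (level before this adjustment is 18 ≥ 3, so +4): 18 + 4 = 22.
A5 applies: 22 + 4 = 26.
A7 applies: 26 + 1 = 27.
A8 applies: 27 + 2 = 29.
Level 29 exceeds the maximum of 18; capped at 18.
Final offense level: 18.
Criminal history: 14 prior points → Category 3 (11+).
Level 18 falls in the 18 band.
Grid: Level 18 × Category 3 = 44-51 months.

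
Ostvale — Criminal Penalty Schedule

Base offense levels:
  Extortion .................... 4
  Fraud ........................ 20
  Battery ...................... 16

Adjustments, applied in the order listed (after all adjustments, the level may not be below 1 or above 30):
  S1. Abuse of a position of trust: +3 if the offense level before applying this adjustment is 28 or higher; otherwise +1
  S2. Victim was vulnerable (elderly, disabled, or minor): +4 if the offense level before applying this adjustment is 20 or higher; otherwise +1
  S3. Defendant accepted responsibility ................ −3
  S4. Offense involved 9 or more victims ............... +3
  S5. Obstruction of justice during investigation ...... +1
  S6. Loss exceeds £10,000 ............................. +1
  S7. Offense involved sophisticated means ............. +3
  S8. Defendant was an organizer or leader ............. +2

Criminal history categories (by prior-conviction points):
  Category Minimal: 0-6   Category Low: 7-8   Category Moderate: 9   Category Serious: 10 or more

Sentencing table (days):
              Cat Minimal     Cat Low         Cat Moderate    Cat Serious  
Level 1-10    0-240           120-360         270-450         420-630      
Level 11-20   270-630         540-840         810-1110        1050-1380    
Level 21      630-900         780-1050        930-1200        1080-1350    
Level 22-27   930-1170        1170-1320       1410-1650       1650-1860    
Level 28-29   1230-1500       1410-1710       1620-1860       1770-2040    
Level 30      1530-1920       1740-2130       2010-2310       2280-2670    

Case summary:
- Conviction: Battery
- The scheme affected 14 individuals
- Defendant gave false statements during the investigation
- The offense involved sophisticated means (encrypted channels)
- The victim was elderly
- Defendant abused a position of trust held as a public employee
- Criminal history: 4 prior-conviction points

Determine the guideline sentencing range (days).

Base offense level for battery: 16.
S1 applies (level before this adjustment is 16 < 28, so +1): 16 + 1 = 17.
S2 applies (level before this adjustment is 17 < 20, so +1): 17 + 1 = 18.
S3 does not apply.
S4 applies: 18 + 3 = 21.
S5 applies: 21 + 1 = 22.
S7 applies: 22 + 3 = 25.
Final offense level: 25.
Criminal history: 4 prior points → Category Minimal (0-6).
Level 25 falls in the 22-27 band.
Grid: Level 22-27 × Category Minimal = 930-1170 days.

930-1170 days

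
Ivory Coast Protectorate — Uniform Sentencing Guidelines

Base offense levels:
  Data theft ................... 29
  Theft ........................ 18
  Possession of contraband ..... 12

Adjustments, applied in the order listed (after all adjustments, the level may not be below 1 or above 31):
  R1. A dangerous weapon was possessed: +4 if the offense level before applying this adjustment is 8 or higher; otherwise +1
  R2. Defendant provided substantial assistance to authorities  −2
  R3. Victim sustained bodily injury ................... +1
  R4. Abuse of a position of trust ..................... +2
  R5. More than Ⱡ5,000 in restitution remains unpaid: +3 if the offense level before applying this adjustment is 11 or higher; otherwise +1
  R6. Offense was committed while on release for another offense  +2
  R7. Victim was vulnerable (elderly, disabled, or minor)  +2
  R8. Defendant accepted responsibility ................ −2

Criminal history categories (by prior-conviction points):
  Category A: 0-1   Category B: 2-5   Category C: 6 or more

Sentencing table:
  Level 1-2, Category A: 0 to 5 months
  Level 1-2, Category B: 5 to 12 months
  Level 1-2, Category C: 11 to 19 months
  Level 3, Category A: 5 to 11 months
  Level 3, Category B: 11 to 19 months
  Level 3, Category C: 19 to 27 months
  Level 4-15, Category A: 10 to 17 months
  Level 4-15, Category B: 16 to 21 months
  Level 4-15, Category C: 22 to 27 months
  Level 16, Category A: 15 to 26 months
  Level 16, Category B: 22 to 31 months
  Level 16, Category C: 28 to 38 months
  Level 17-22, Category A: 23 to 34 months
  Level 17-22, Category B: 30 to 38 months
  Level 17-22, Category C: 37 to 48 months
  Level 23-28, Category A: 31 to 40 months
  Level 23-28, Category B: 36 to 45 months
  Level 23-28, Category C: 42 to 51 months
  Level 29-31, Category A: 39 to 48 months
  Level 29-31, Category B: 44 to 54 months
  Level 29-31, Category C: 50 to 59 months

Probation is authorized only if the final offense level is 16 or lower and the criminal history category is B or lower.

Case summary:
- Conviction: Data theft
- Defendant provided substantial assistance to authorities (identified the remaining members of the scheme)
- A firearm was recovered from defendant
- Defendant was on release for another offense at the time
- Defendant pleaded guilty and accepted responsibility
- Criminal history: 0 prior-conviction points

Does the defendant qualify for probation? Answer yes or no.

Base offense level for data theft: 29.
R1 applies (level before this adjustment is 29 ≥ 8, so +4): 29 + 4 = 33.
R2 applies: 33 − 2 = 31.
R4 does not apply.
R5 does not apply.
R6 applies: 31 + 2 = 33.
R8 applies: 33 − 2 = 31.
Final offense level: 31.
Criminal history: 0 prior points → Category A (0-1).
Level 31 falls in the 29-31 band.
Grid: Level 29-31 × Category A = 39-48 months.
Probation check: level 31 > 16 and category A ≤ B → not eligible.

No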